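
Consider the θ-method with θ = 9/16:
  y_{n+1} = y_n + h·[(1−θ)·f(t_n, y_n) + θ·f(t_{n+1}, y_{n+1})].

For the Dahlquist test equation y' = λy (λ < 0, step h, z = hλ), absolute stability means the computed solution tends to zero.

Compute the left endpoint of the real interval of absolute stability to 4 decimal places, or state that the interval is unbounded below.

With y'=λy (z=hλ):
  y_{n+1} = y_n + z·[7/16·y_n + 9/16·y_{n+1}] ⇒ (1 − 9/16z)y_{n+1} = (1 + 7/16z)y_n
  Hence R(z) = (1 + 7/16z)/(1 − 9/16z).

Find x<0 with |R(x)|<1.
x=-1.07: |R|=0.3320
x=-2: |R|=0.0588
x=-10: |R|=0.5094
x=-100: |R|=0.7467
θ=9/16≥1/2 ⇒ |1+7/16x|<|1−9/16x| ∀x<0 ⇒ unbounded interval.

interval (−∞, 0).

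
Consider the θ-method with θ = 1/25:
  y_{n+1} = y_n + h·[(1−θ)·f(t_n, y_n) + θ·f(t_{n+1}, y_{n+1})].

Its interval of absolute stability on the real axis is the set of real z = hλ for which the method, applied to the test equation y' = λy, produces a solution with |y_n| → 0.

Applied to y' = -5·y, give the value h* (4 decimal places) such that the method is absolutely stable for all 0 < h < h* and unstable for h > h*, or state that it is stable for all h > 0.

(-2.1739,0); λ=-5 ⇒ h* = (50/23)/5 = 0.4348.

With y'=λy (z=hλ):
  y_{n+1} = y_n + z·[24/25·y_n + 1/25·y_{n+1}] ⇒ (1 − 1/25z)y_{n+1} = (1 + 24/25z)y_n
  Hence R(z) = (1 + 24/25z)/(1 − 1/25z).

Boundary: |R(x)|=1, x<0.
x=-1.3: |R|=0.2357
R=−1: 1+24/25x = −1+1/25x ⇒ -23/25x=2 ⇒ x=2/(-23/25)=-2.1739
Confirm numerically:
  x=-2.110: |R|=0.94578 <1
  x=-2.097: |R|=0.93472 <1
  x=-1.966: |R|=0.82267 <1
  x=-1.744: |R|=0.63027 <1
  x=-2.754: |R|=1.48072 >1
  x=-2.709: |R|=1.44415 >1
  x=-2.225: |R|=1.04316 >1
Stable set (-2.1739, 0).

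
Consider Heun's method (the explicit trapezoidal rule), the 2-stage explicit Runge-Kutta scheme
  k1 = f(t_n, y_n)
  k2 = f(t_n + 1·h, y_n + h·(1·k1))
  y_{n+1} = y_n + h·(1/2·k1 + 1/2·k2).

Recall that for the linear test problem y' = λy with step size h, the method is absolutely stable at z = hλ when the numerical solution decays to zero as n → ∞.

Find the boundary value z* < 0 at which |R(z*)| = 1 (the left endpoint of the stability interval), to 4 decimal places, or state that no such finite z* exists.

z* = -2.0000.

Set f=λy, z=hλ:
  order 2, 2-stage ⇒ R(z)=1+z+z^2/2
  (e.g. R(-0.6)=0.58000, |R|=0.58000)

Find x<0 with |R(x)|<1.
x=-0.6: |R|=0.5800
|R(-2.4)|=1.4800 |R(-2.36)|=1.4248 |R(-0.84)|=0.5128
Bisect:
  x_lo=-2.5341 |R|=1.6767  x_hi=-0.3808 |R|=0.6917
  mid=-1.45747 |R|=0.60464 →hi
  mid=-1.99578 |R|=0.99579 →hi
  mid=-2.26494 |R|=1.30003 →lo
  mid=-2.13036 |R|=1.13886 →lo
  mid=-2.06307 |R|=1.06506 →lo
  mid=-2.02943 |R|=1.02986 →lo
  mid=-2.01260 |R|=1.01268 →lo
  ...
  [-2.00012,-1.99999] ⇒ x*=-2.0000
So |R|<1 on (-2.0000, 0).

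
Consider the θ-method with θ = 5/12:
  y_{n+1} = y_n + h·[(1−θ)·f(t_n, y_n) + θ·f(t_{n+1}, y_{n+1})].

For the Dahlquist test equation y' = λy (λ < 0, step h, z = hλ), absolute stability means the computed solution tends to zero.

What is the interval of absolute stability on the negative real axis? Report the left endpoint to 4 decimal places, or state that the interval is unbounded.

Set f=λy, z=hλ:
  y_{n+1} = y_n + z·[7/12·y_n + 5/12·y_{n+1}] ⇒ (1 − 5/12z)y_{n+1} = (1 + 7/12z)y_n
  ⇒ R(z) = (1 + 7/12z)/(1 − 5/12z).

Solve |R(x)|<1 on ℝ⁻.
x=-0.37: |R|=0.6794
R=−1: 1+7/12x = −1+5/12x ⇒ -1/6x=2 ⇒ x=2/(-1/6)=-12.0000
Confirm numerically:
  x=-11.674: |R|=0.99073 <1
  x=-7.459: |R|=0.81576 <1
  x=-7.177: |R|=0.79856 <1
  x=-12.585: |R|=1.01562 >1
  x=-12.419: |R|=1.01131 >1
Stable set (-12.0000, 0).

(-12.0000, 0).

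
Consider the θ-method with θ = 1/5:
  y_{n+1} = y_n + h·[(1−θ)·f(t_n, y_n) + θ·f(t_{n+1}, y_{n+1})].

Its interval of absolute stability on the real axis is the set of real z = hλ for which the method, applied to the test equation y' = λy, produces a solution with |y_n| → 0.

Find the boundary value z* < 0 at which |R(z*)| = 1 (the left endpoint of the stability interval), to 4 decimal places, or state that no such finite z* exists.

On y'=λy, z=hλ:
  y_{n+1} = y_n + z·[4/5·y_n + 1/5·y_{n+1}] ⇒ (1 − 1/5z)y_{n+1} = (1 + 4/5z)y_n
  so R(z) = (1 + 4/5z)/(1 − 1/5z).

Need |R(x)|<1, x<0.
x=-0.43: |R|=0.6041
R=−1: 1+4/5x = −1+1/5x ⇒ -3/5x=2 ⇒ x=2/(-3/5)=-3.3333
Confirm numerically:
  x=-2.002: |R|=0.42959 <1
  x=-1.844: |R|=0.34717 <1
  x=-1.711: |R|=0.27477 <1
  x=-3.587: |R|=1.08862 >1
  x=-3.424: |R|=1.03229 >1
So |R|<1 on (-3.3333, 0).

z* = -3.3333.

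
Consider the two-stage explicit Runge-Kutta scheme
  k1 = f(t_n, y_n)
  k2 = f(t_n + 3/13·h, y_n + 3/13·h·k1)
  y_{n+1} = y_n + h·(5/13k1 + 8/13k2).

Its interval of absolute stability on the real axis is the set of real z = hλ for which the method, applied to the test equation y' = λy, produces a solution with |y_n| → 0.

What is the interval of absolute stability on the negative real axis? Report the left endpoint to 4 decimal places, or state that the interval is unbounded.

(-7.0417, 0).

With y'=λy (z=hλ):
  k1=λy_n ⇒ h·k1=z·y_n;  k2=λ(1+3/13z)y_n ⇒ h·k2=z(1+3/13z)y_n
  y_{n+1}/y_n = 1 + 5/13z + 8/13z(1+3/13z) = 1 + z + 24/169z²
  Hence R(z) = 1 + z + 24/169z².

Need |R(x)|<1, x<0.
x=-0.8: |R|=0.2909
R=1: x+24/169x²=0 ⇒ x=−169/24=-7.0417; min R=1−1/(4·24/169)=-0.7604>−1
Confirm numerically:
  x=-6.415: |R|=0.42910 <1
  x=-4.283: |R|=0.67792 <1
  x=-4.043: |R|=0.72170 <1
  x=-3.085: |R|=0.73344 <1
  x=-7.355: |R|=1.32728 >1
  x=-7.155: |R|=1.11516 >1
Stable set (-7.0417, 0).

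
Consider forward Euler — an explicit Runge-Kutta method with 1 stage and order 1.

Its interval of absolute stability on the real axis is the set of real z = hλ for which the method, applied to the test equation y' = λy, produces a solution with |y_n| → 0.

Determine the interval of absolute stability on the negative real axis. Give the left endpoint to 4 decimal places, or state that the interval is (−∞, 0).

Test eqn y'=λy, z=hλ:
  order 1, 1-stage ⇒ R(z)=1+z
  (e.g. R(-1.49)=-0.49000, |R|=0.49000)

Solve |R(x)|<1 on ℝ⁻.
x=-1.49: |R|=0.4900
|R(-1.99)|=0.9900 |R(-1.88)|=0.8800 |R(-1.56)|=0.5600
Bisect:
  x_lo=-2.6206 |R|=1.6206  x_hi=-0.1667 |R|=0.8333
  mid=-1.39367 |R|=0.39367 →hi
  mid=-2.00713 |R|=1.00713 →lo
  mid=-1.70040 |R|=0.70040 →hi
  mid=-1.85377 |R|=0.85377 →hi
  mid=-1.93045 |R|=0.93045 →hi
  mid=-1.96879 |R|=0.96879 →hi
  mid=-1.98796 |R|=0.98796 →hi
  mid=-1.99755 |R|=0.99755 →hi
  ...
  [-2.00009,-1.99994] ⇒ x*=-2.0000
Interval (-2.0000, 0).

z∈(-2.0000,0).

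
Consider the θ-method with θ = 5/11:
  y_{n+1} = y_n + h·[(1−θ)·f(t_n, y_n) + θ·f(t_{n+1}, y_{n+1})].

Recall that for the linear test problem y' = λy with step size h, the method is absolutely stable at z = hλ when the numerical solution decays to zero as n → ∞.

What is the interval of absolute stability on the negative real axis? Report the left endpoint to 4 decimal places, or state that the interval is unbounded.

Set f=λy, z=hλ:
  y_{n+1} = y_n + z·[6/11·y_n + 5/11·y_{n+1}] ⇒ (1 − 5/11z)y_{n+1} = (1 + 6/11z)y_n
  ⇒ R(z) = (1 + 6/11z)/(1 − 5/11z).

Boundary: |R(x)|=1, x<0.
x=-1.52: |R|=0.1011
R=−1: 1+6/11x = −1+5/11x ⇒ -1/11x=2 ⇒ x=2/(-1/11)=-22.0000
Confirm numerically:
  x=-19.719: |R|=0.97919 <1
  x=-18.718: |R|=0.96862 <1
  x=-13.253: |R|=0.88679 <1
  x=-12.147: |R|=0.86265 <1
  x=-22.263: |R|=1.00215 >1
  x=-22.123: |R|=1.00101 >1
Interval (-22.0000, 0).

z∈(-22.0000,0).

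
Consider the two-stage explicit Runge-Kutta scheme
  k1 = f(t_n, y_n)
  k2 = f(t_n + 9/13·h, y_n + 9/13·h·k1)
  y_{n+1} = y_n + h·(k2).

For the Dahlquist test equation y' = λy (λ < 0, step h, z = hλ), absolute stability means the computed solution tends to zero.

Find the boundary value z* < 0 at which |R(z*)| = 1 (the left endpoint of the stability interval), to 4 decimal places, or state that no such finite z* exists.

With y'=λy (z=hλ):
  k1=λy_n ⇒ h·k1=z·y_n;  k2=λ(1+9/13z)y_n ⇒ h·k2=z(1+9/13z)y_n
  y_{n+1}/y_n = 1 + z(1+9/13z) = 1 + z + 9/13z²
  R(z) = 1 + z + 9/13z².

Solve |R(x)|<1 on ℝ⁻.
x=-1.47: |R|=1.0260
R=1: x+9/13x²=0 ⇒ x=−13/9=-1.4444; min R=1−1/(4·9/13)=0.6389>−1
Confirm numerically:
  x=-1.136: |R|=0.75742 <1
  x=-0.737: |R|=0.63904 <1
  x=-0.654: |R|=0.64211 <1
  x=-1.897: |R|=1.59434 >1
  x=-1.872: |R|=1.55411 >1
  x=-1.706: |R|=1.30892 >1
Interval (-1.4444, 0).

left endpoint -1.4444.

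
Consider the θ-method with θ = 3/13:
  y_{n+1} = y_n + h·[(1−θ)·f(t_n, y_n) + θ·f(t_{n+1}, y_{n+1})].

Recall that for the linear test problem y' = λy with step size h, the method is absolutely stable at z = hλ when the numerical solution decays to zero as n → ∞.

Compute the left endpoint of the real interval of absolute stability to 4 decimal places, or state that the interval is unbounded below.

With y'=λy (z=hλ):
  y_{n+1} = y_n + z·[10/13·y_n + 3/13·y_{n+1}] ⇒ (1 − 3/13z)y_{n+1} = (1 + 10/13z)y_n
  so R(z) = (1 + 10/13z)/(1 − 3/13z).

Need |R(x)|<1, x<0.
x=-0.87: |R|=0.2755
R=−1: 1+10/13x = −1+3/13x ⇒ -7/13x=2 ⇒ x=2/(-7/13)=-3.7143
Confirm numerically:
  x=-3.564: |R|=0.95560 <1
  x=-3.092: |R|=0.80445 <1
  x=-2.249: |R|=0.48058 <1
  x=-3.821: |R|=1.03054 >1
  x=-3.746: |R|=1.00916 >1
Interval (-3.7143, 0).

z* = -3.7143.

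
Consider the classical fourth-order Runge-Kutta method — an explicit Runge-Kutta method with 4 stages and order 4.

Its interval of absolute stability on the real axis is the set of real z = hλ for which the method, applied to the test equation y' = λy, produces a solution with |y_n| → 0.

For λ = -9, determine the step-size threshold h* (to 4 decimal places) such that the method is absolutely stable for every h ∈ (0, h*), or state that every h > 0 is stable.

(-2.7853,0); λ=-9 ⇒ h* = 0.3095.

Set f=λy, z=hλ:
  order 4, 4-stage ⇒ R(z)=1+z+z^2/2+z^3/6+z^4/24
  (e.g. R(-1.7)=0.27417, |R|=0.27417)

Find x<0 with |R(x)|<1.
x=-1.7: |R|=0.2742
|R(-2.11)|=0.3763 |R(-2.08)|=0.3633 |R(-0.77)|=0.4650
Bisect:
  x_lo=-3.2117 |R|=1.8576  x_hi=-0.1946 |R|=0.8231
  mid=-1.70315 |R|=0.27441 →hi
  mid=-2.45742 |R|=0.60819 →hi
  mid=-2.83455 |R|=1.07683 →lo
  mid=-2.64598 |R|=0.80949 →hi
  mid=-2.74026 |R|=0.93421 →hi
  mid=-2.78741 |R|=1.00319 →lo
  mid=-2.76384 |R|=0.96813 →hi
  ...
  [-2.78538,-2.78520] ⇒ x*=-2.7853
So |R|<1 on (-2.7853, 0).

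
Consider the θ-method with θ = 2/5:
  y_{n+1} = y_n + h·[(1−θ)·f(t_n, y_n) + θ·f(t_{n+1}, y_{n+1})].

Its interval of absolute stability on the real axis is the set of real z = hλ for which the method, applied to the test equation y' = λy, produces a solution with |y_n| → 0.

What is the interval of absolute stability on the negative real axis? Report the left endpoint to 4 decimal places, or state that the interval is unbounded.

Test eqn y'=λy, z=hλ:
  y_{n+1} = y_n + z·[3/5·y_n + 2/5·y_{n+1}] ⇒ (1 − 2/5z)y_{n+1} = (1 + 3/5z)y_n
  Hence R(z) = (1 + 3/5z)/(1 − 2/5z).

Need |R(x)|<1, x<0.
x=-0.68: |R|=0.4654
R=−1: 1+3/5x = −1+2/5x ⇒ -1/5x=2 ⇒ x=2/(-1/5)=-10.0000
Confirm numerically:
  x=-7.741: |R|=0.88971 <1
  x=-7.424: |R|=0.87021 <1
  x=-6.409: |R|=0.79846 <1
  x=-4.023: |R|=0.54185 <1
  x=-10.233: |R|=1.00915 >1
  x=-10.127: |R|=1.00503 >1
  x=-10.023: |R|=1.00092 >1
So |R|<1 on (-10.0000, 0).

z∈(-10.0000,0).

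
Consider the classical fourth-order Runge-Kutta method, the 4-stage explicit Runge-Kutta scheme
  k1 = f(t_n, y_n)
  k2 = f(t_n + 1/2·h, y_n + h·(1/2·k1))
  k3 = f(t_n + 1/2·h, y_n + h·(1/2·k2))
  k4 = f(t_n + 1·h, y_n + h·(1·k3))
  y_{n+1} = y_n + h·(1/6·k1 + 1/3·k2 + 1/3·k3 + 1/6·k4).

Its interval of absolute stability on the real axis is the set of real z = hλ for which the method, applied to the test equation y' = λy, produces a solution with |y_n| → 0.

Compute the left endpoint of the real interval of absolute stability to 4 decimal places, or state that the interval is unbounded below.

z* = -2.7853.

On y'=λy, z=hλ:
  order 4, 4-stage ⇒ R(z)=1+z+z^2/2+z^3/6+z^4/24
  (e.g. R(-0.58)=0.56040, |R|=0.56040)

Need |R(x)|<1, x<0.
x=-0.58: |R|=0.5604
|R(-1.75)|=0.2788 |R(-1.74)|=0.2777 |R(-1.64)|=0.2711
Bisect:
  x_lo=-3.5835 |R|=3.0387  x_hi=-0.1261 |R|=0.8815
  mid=-1.85483 |R|=0.29499 →hi
  mid=-2.71918 |R|=0.90481 →hi
  mid=-3.15135 |R|=1.70751 →lo
  mid=-2.93526 |R|=1.25068 →lo
  mid=-2.82722 |R|=1.06507 →lo
  mid=-2.77320 |R|=0.98192 →hi
  mid=-2.80021 |R|=1.02272 →lo
  mid=-2.78670 |R|=1.00213 →lo
  mid=-2.77995 |R|=0.99198 →hi
  mid=-2.78333 |R|=0.99704 →hi
  ...
  [-2.78544,-2.78523] ⇒ x*=-2.7853
Stable set (-2.7853, 0).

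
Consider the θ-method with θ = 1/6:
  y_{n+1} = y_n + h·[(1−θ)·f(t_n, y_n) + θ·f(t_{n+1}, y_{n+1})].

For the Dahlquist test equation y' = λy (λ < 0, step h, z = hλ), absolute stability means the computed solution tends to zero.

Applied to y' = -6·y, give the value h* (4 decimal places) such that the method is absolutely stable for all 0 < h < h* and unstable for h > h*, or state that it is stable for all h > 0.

On y'=λy, z=hλ:
  y_{n+1} = y_n + z·[5/6·y_n + 1/6·y_{n+1}] ⇒ (1 − 1/6z)y_{n+1} = (1 + 5/6z)y_n
  R(z) = (1 + 5/6z)/(1 − 1/6z).

Boundary: |R(x)|=1, x<0.
x=-0.57: |R|=0.4795
R=−1: 1+5/6x = −1+1/6x ⇒ -2/3x=2 ⇒ x=2/(-2/3)=-3.0000
Confirm numerically:
  x=-2.662: |R|=0.84392 <1
  x=-2.279: |R|=0.65165 <1
  x=-2.060: |R|=0.53350 <1
  x=-3.381: |R|=1.16246 >1
  x=-3.280: |R|=1.12069 >1
Stable set (-3.0000, 0).

(-3.0000,0); λ=-6 ⇒ h* = (3)/6 = 0.5000.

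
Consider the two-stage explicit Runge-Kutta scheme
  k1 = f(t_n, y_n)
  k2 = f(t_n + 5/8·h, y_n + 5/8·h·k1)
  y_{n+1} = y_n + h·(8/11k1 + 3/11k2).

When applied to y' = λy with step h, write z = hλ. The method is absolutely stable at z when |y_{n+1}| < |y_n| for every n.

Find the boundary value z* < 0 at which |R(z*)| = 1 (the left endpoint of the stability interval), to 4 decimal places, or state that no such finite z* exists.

Set f=λy, z=hλ:
  k1=λy_n ⇒ h·k1=z·y_n;  k2=λ(1+5/8z)y_n ⇒ h·k2=z(1+5/8z)y_n
  y_{n+1}/y_n = 1 + 8/11z + 3/11z(1+5/8z) = 1 + z + 15/88z²
  R(z) = 1 + z + 15/88z².

Need |R(x)|<1, x<0.
x=-1.32: |R|=0.0230
R=1: x+15/88x²=0 ⇒ x=−88/15=-5.8667; min R=1−1/(4·15/88)=-0.4667>−1
Confirm numerically:
  x=-4.993: |R|=0.25644 <1
  x=-4.560: |R|=0.01564 <1
  x=-3.949: |R|=0.29083 <1
  x=-6.242: |R|=1.39935 >1
  x=-6.096: |R|=1.23830 >1
Stable set (-5.8667, 0).

left endpoint -5.8667.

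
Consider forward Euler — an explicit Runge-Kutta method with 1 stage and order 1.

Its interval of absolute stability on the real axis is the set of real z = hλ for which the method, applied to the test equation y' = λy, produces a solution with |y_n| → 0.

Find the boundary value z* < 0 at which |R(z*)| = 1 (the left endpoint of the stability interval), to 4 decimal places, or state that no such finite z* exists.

z* = -2.0000.

With y'=λy (z=hλ):
  order 1, 1-stage ⇒ R(z)=1+z
  (e.g. R(-1.26)=-0.26000, |R|=0.26000)

Find x<0 with |R(x)|<1.
x=-1.26: |R|=0.2600
|R(-1.1)|=0.1000 |R(-0.72)|=0.2800 |R(-0.63)|=0.3700
Bisect:
  x_lo=-2.7088 |R|=1.7088  x_hi=-0.1011 |R|=0.8989
  mid=-1.40496 |R|=0.40496 →hi
  mid=-2.05689 |R|=1.05689 →lo
  mid=-1.73093 |R|=0.73093 →hi
  mid=-1.89391 |R|=0.89391 →hi
  mid=-1.97540 |R|=0.97540 →hi
  mid=-2.01614 |R|=1.01614 →lo
  mid=-1.99577 |R|=0.99577 →hi
  ...
  [-2.00007,-1.99991] ⇒ x*=-2.0000
Stable set (-2.0000, 0).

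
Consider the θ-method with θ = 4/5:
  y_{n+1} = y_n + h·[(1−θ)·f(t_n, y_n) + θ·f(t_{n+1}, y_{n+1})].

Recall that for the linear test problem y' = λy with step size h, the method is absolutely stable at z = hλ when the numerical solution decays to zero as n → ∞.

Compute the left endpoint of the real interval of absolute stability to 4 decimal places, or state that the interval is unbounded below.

Set f=λy, z=hλ:
  y_{n+1} = y_n + z·[1/5·y_n + 4/5·y_{n+1}] ⇒ (1 − 4/5z)y_{n+1} = (1 + 1/5z)y_n
  Hence R(z) = (1 + 1/5z)/(1 − 4/5z).

Need |R(x)|<1, x<0.
x=-1.48: |R|=0.3223
x=-2: |R|=0.2308
x=-10: |R|=0.1111
x=-100: |R|=0.2346
θ=4/5≥1/2 ⇒ |1+1/5x|<|1−4/5x| ∀x<0 ⇒ stable on all of ℝ⁻.

(−∞, 0) — no finite endpoint.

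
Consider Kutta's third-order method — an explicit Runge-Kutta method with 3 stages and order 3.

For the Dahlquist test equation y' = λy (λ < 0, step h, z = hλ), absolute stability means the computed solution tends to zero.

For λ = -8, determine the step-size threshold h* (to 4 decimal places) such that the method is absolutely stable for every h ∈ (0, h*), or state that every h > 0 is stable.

Set f=λy, z=hλ:
  order 3, 3-stage ⇒ R(z)=1+z+z^2/2+z^3/6
  (e.g. R(-0.68)=0.49879, |R|=0.49879)

Solve |R(x)|<1 on ℝ⁻.
x=-0.68: |R|=0.4988
|R(-2.73)|=1.3946 |R(-2.29)|=0.6694 |R(-1.58)|=0.0108
Bisect:
  x_lo=-3.3565 |R|=3.0258  x_hi=-0.0683 |R|=0.9340
  mid=-1.71237 |R|=0.08310 →hi
  mid=-2.53441 |R|=1.03598 →lo
  mid=-2.12339 |R|=0.46465 →hi
  mid=-2.32890 |R|=0.72226 →hi
  mid=-2.43166 |R|=0.87156 →hi
  mid=-2.48304 |R|=0.95182 →hi
  mid=-2.50873 |R|=0.99340 →hi
  mid=-2.52157 |R|=1.01457 →lo
  mid=-2.51515 |R|=1.00395 →lo
  ...
  [-2.51294,-2.51274] ⇒ x*=-2.5127
Interval (-2.5127, 0).

(-2.5127,0); λ=-8 ⇒ h* = 0.3141.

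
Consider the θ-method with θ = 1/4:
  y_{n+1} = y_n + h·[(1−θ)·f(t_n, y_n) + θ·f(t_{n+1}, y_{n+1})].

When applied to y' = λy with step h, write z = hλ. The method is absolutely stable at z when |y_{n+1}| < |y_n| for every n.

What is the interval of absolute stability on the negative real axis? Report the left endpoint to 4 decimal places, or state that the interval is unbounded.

With y'=λy (z=hλ):
  y_{n+1} = y_n + z·[3/4·y_n + 1/4·y_{n+1}] ⇒ (1 − 1/4z)y_{n+1} = (1 + 3/4z)y_n
  R(z) = (1 + 3/4z)/(1 − 1/4z).

Boundary: |R(x)|=1, x<0.
x=-1.07: |R|=0.1558
R=−1: 1+3/4x = −1+1/4x ⇒ -1/2x=2 ⇒ x=2/(-1/2)=-4.0000
Confirm numerically:
  x=-3.629: |R|=0.90274 <1
  x=-2.418: |R|=0.50701 <1
  x=-1.929: |R|=0.30140 <1
  x=-4.574: |R|=1.13389 >1
  x=-4.573: |R|=1.13368 >1
  x=-4.326: |R|=1.07831 >1
Stable set (-4.0000, 0).

(-4.0000, 0).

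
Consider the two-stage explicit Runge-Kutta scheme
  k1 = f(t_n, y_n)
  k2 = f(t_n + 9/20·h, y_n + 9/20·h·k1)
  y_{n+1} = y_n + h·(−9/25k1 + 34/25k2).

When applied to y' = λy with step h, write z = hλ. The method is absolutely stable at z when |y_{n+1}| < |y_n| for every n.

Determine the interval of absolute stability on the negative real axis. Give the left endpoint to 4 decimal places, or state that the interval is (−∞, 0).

(-1.6340, 0).

Test eqn y'=λy, z=hλ:
  k1=λy_n ⇒ h·k1=z·y_n;  k2=λ(1+9/20z)y_n ⇒ h·k2=z(1+9/20z)y_n
  y_{n+1}/y_n = 1 − 9/25z + 34/25z(1+9/20z) = 1 + z + 153/250z²
  Hence R(z) = 1 + z + 153/250z².

Find x<0 with |R(x)|<1.
x=-0.8: |R|=0.5917
R=1: x+153/250x²=0 ⇒ x=−250/153=-1.6340; min R=1−1/(4·153/250)=0.5915>−1
Confirm numerically:
  x=-1.063: |R|=0.62854 <1
  x=-0.718: |R|=0.59750 <1
  x=-0.698: |R|=0.60017 <1
  x=-0.654: |R|=0.60776 <1
  x=-2.146: |R|=1.67245 >1
  x=-1.752: |R|=1.12654 >1
  x=-1.725: |R|=1.09608 >1
Interval (-1.6340, 0).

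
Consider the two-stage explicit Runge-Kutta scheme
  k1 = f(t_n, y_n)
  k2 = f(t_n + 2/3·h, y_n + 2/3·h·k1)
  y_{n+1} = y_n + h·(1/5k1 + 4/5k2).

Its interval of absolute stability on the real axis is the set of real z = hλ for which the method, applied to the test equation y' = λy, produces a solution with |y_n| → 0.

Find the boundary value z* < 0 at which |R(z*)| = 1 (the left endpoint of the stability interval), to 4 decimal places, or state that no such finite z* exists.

z* = -1.8750.

Set f=λy, z=hλ:
  k1=λy_n ⇒ h·k1=z·y_n;  k2=λ(1+2/3z)y_n ⇒ h·k2=z(1+2/3z)y_n
  y_{n+1}/y_n = 1 + 1/5z + 4/5z(1+2/3z) = 1 + z + 8/15z²
  R(z) = 1 + z + 8/15z².

Solve |R(x)|<1 on ℝ⁻.
x=-0.86: |R|=0.5345
R=1: x+8/15x²=0 ⇒ x=−15/8=-1.8750; min R=1−1/(4·8/15)=0.5312>−1
Confirm numerically:
  x=-1.735: |R|=0.87045 <1
  x=-1.627: |R|=0.78480 <1
  x=-1.150: |R|=0.55533 <1
  x=-2.453: |R|=1.75618 >1
  x=-2.414: |R|=1.69394 >1
So |R|<1 on (-1.8750, 0).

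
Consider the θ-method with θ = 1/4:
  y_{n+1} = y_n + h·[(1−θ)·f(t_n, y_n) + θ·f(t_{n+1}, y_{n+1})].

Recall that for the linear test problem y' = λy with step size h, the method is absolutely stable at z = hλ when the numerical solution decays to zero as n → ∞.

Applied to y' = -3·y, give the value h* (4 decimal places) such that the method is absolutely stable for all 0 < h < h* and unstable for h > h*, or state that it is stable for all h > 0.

With y'=λy (z=hλ):
  y_{n+1} = y_n + z·[3/4·y_n + 1/4·y_{n+1}] ⇒ (1 − 1/4z)y_{n+1} = (1 + 3/4z)y_n
  so R(z) = (1 + 3/4z)/(1 − 1/4z).

Solve |R(x)|<1 on ℝ⁻.
x=-0.56: |R|=0.5088
R=−1: 1+3/4x = −1+1/4x ⇒ -1/2x=2 ⇒ x=2/(-1/2)=-4.0000
Confirm numerically:
  x=-3.166: |R|=0.76723 <1
  x=-2.106: |R|=0.37963 <1
  x=-2.048: |R|=0.35450 <1
  x=-4.436: |R|=1.10337 >1
  x=-4.353: |R|=1.08452 >1
  x=-4.152: |R|=1.03729 >1
So |R|<1 on (-4.0000, 0).

(-4.0000,0); λ=-3 ⇒ h* = (4)/3 = 1.3333.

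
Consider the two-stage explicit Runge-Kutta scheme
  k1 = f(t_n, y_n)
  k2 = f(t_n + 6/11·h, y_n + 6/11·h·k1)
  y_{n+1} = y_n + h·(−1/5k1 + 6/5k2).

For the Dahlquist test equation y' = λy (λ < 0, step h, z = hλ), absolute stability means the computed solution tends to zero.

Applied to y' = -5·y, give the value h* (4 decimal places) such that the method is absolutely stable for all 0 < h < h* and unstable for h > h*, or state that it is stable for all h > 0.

With y'=λy (z=hλ):
  k1=λy_n ⇒ h·k1=z·y_n;  k2=λ(1+6/11z)y_n ⇒ h·k2=z(1+6/11z)y_n
  y_{n+1}/y_n = 1 − 1/5z + 6/5z(1+6/11z) = 1 + z + 36/55z²
  Hence R(z) = 1 + z + 36/55z².

Need |R(x)|<1, x<0.
x=-1.16: |R|=0.7208
R=1: x+36/55x²=0 ⇒ x=−55/36=-1.5278; min R=1−1/(4·36/55)=0.6181>−1
Confirm numerically:
  x=-1.426: |R|=0.90500 <1
  x=-1.380: |R|=0.86652 <1
  x=-1.213: |R|=0.75008 <1
  x=-1.212: |R|=0.74949 <1
  x=-2.037: |R|=1.67895 >1
  x=-1.729: |R|=1.22773 >1
Stable set (-1.5278, 0).

(-1.5278,0); λ=-5 ⇒ h* = (55/36)/5 = 0.3056.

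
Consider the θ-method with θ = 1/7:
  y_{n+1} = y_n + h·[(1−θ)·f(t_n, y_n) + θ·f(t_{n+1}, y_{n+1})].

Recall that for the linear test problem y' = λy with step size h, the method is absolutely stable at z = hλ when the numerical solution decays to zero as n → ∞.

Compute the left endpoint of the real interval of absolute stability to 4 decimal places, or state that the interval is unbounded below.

Test eqn y'=λy, z=hλ:
  y_{n+1} = y_n + z·[6/7·y_n + 1/7·y_{n+1}] ⇒ (1 − 1/7z)y_{n+1} = (1 + 6/7z)y_n
  R(z) = (1 + 6/7z)/(1 − 1/7z).

Need |R(x)|<1, x<0.
x=-0.94: |R|=0.1713
R=−1: 1+6/7x = −1+1/7x ⇒ -5/7x=2 ⇒ x=2/(-5/7)=-2.8000
Confirm numerically:
  x=-1.837: |R|=0.45513 <1
  x=-1.434: |R|=0.19018 <1
  x=-1.295: |R|=0.09283 <1
  x=-3.274: |R|=1.23068 >1
  x=-3.206: |R|=1.19890 >1
So |R|<1 on (-2.8000, 0).

z* = -2.8000.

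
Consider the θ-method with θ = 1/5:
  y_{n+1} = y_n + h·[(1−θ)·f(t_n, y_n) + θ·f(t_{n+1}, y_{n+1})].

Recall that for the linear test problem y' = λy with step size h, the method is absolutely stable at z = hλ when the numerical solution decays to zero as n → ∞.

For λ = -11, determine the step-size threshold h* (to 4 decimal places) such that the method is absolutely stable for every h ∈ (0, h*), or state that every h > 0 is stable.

(-3.3333,0); λ=-11 ⇒ h* = (10/3)/11 = 0.3030.

With y'=λy (z=hλ):
  y_{n+1} = y_n + z·[4/5·y_n + 1/5·y_{n+1}] ⇒ (1 − 1/5z)y_{n+1} = (1 + 4/5z)y_n
  R(z) = (1 + 4/5z)/(1 − 1/5z).

Boundary: |R(x)|=1, x<0.
x=-0.35: |R|=0.6729
R=−1: 1+4/5x = −1+1/5x ⇒ -3/5x=2 ⇒ x=2/(-3/5)=-3.3333
Confirm numerically:
  x=-2.786: |R|=0.78911 <1
  x=-2.573: |R|=0.69880 <1
  x=-1.591: |R|=0.20695 <1
  x=-3.707: |R|=1.12875 >1
  x=-3.439: |R|=1.03756 >1
  x=-3.429: |R|=1.03405 >1
Interval (-3.3333, 0).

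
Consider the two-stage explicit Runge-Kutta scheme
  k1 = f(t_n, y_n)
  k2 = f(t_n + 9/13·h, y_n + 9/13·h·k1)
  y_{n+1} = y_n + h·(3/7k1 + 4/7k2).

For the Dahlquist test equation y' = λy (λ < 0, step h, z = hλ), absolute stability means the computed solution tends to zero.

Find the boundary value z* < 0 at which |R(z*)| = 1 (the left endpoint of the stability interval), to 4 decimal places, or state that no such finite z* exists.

With y'=λy (z=hλ):
  k1=λy_n ⇒ h·k1=z·y_n;  k2=λ(1+9/13z)y_n ⇒ h·k2=z(1+9/13z)y_n
  y_{n+1}/y_n = 1 + 3/7z + 4/7z(1+9/13z) = 1 + z + 36/91z²
  Hence R(z) = 1 + z + 36/91z².

Boundary: |R(x)|=1, x<0.
x=-0.75: |R|=0.4725
R=1: x+36/91x²=0 ⇒ x=−91/36=-2.5278; min R=1−1/(4·36/91)=0.3681>−1
Confirm numerically:
  x=-2.308: |R|=0.79933 <1
  x=-1.826: |R|=0.49305 <1
  x=-1.304: |R|=0.36869 <1
  x=-3.024: |R|=1.59363 >1
  x=-2.798: |R|=1.29911 >1
Interval (-2.5278, 0).

z* = -2.5278.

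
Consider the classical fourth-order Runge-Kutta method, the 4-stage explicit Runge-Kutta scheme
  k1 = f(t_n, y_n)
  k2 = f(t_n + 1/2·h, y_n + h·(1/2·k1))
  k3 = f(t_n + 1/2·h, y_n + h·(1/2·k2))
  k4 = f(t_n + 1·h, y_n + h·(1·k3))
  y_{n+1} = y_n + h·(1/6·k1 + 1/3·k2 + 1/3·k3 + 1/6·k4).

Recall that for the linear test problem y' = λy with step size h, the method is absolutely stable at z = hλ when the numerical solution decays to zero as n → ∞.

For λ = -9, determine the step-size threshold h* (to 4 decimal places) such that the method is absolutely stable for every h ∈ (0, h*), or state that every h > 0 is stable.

Test eqn y'=λy, z=hλ:
  order 4, 4-stage ⇒ R(z)=1+z+z^2/2+z^3/6+z^4/24
  (e.g. R(-0.65)=0.52292, |R|=0.52292)

Find x<0 with |R(x)|<1.
x=-0.65: |R|=0.5229
|R(-3.04)|=1.4570 |R(-1.21)|=0.3161 |R(-0.86)|=0.4266
Bisect:
  x_lo=-3.3137 |R|=2.1362  x_hi=-0.2362 |R|=0.7896
  mid=-1.77496 |R|=0.28185 →hi
  mid=-2.54434 |R|=0.69347 →hi
  mid=-2.92903 |R|=1.23924 →lo
  mid=-2.73669 |R|=0.92915 →hi
  mid=-2.83286 |R|=1.07411 →lo
  mid=-2.78477 |R|=0.99921 →hi
  mid=-2.80882 |R|=1.03605 →lo
  ...
  [-2.78534,-2.78515] ⇒ x*=-2.7853
So |R|<1 on (-2.7853, 0).

(-2.7853,0); λ=-9 ⇒ h* = 0.3095.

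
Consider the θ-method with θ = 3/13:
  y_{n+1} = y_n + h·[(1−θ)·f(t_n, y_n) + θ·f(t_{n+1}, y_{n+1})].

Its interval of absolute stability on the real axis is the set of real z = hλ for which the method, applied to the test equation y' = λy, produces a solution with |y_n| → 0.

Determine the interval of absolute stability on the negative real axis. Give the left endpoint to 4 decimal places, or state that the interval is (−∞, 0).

Test eqn y'=λy, z=hλ:
  y_{n+1} = y_n + z·[10/13·y_n + 3/13·y_{n+1}] ⇒ (1 − 3/13z)y_{n+1} = (1 + 10/13z)y_n
  ⇒ R(z) = (1 + 10/13z)/(1 − 3/13z).

Solve |R(x)|<1 on ℝ⁻.
x=-0.9: |R|=0.2548
R=−1: 1+10/13x = −1+3/13x ⇒ -7/13x=2 ⇒ x=2/(-7/13)=-3.7143
Confirm numerically:
  x=-3.609: |R|=0.96907 <1
  x=-2.850: |R|=0.71926 <1
  x=-2.268: |R|=0.48879 <1
  x=-1.725: |R|=0.23384 <1
  x=-4.214: |R|=1.13642 >1
  x=-3.877: |R|=1.04624 >1
  x=-3.808: |R|=1.02686 >1
Interval (-3.7143, 0).

z∈(-3.7143,0).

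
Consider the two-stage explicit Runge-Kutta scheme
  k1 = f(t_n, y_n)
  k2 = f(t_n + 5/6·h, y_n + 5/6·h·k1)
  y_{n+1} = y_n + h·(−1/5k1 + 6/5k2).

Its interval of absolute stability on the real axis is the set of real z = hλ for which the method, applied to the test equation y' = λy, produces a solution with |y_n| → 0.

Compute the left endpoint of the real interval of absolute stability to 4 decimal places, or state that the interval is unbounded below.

Set f=λy, z=hλ:
  k1=λy_n ⇒ h·k1=z·y_n;  k2=λ(1+5/6z)y_n ⇒ h·k2=z(1+5/6z)y_n
  y_{n+1}/y_n = 1 − 1/5z + 6/5z(1+5/6z) = 1 + z + z²
  so R(z) = 1 + z + z².

Need |R(x)|<1, x<0.
x=-1.17: |R|=1.1989
R=1: x+1x²=0 ⇒ x=−1=-1.0000; min R=1−1/(4·1)=0.7500>−1
Confirm numerically:
  x=-0.911: |R|=0.91892 <1
  x=-0.608: |R|=0.76166 <1
  x=-0.604: |R|=0.76082 <1
  x=-0.542: |R|=0.75176 <1
  x=-1.517: |R|=1.78429 >1
  x=-1.496: |R|=1.74202 >1
  x=-1.173: |R|=1.20293 >1
Interval (-1.0000, 0).

z* = -1.0000.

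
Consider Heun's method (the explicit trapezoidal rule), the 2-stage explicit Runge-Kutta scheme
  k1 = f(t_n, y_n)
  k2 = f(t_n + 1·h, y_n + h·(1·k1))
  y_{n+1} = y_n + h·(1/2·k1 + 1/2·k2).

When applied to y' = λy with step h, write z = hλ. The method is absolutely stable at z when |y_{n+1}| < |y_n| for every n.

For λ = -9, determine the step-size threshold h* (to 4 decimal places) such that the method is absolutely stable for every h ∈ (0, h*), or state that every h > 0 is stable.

(-2.0000,0); λ=-9 ⇒ h* = 0.2222.

With y'=λy (z=hλ):
  order 2, 2-stage ⇒ R(z)=1+z+z^2/2
  (e.g. R(-1.61)=0.68605, |R|=0.68605)

Find x<0 with |R(x)|<1.
x=-1.61: |R|=0.6861
|R(-2.25)|=1.2812 |R(-1.85)|=0.8613 |R(-1.61)|=0.6861
Bisect:
  x_lo=-2.5038 |R|=1.6306  x_hi=-0.1104 |R|=0.8957
  mid=-1.30706 |R|=0.54714 →hi
  mid=-1.90541 |R|=0.90989 →hi
  mid=-2.20459 |R|=1.22551 →lo
  mid=-2.05500 |R|=1.05651 →lo
  mid=-1.98021 |R|=0.98040 →hi
  mid=-2.01760 |R|=1.01776 →lo
  mid=-1.99890 |R|=0.99890 →hi
  mid=-2.00825 |R|=1.00829 →lo
  mid=-2.00358 |R|=1.00358 →lo
  mid=-2.00124 |R|=1.00124 →lo
  ...
  [-2.00007,-1.99993] ⇒ x*=-2.0000
Interval (-2.0000, 0).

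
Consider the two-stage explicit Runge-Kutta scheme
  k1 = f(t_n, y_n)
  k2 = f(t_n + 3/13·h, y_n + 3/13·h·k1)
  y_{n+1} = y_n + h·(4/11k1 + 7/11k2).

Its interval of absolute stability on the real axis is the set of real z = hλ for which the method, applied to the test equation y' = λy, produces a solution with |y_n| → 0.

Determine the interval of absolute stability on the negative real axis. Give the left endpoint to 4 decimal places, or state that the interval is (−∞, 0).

With y'=λy (z=hλ):
  k1=λy_n ⇒ h·k1=z·y_n;  k2=λ(1+3/13z)y_n ⇒ h·k2=z(1+3/13z)y_n
  y_{n+1}/y_n = 1 + 4/11z + 7/11z(1+3/13z) = 1 + z + 21/143z²
  so R(z) = 1 + z + 21/143z².

Boundary: |R(x)|=1, x<0.
x=-1.62: |R|=0.2346
R=1: x+21/143x²=0 ⇒ x=−143/21=-6.8095; min R=1−1/(4·21/143)=-0.7024>−1
Confirm numerically:
  x=-5.858: |R|=0.18144 <1
  x=-5.576: |R|=0.01007 <1
  x=-3.076: |R|=0.68651 <1
  x=-7.317: |R|=1.54530 >1
  x=-7.033: |R|=1.23081 >1
Stable set (-6.8095, 0).

(-6.8095, 0).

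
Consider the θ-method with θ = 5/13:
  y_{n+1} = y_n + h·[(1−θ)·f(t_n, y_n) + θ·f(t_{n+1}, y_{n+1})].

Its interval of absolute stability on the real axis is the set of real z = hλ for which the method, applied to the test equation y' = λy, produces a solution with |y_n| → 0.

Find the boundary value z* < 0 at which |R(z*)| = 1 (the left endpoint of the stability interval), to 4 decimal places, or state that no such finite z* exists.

With y'=λy (z=hλ):
  y_{n+1} = y_n + z·[8/13·y_n + 5/13·y_{n+1}] ⇒ (1 − 5/13z)y_{n+1} = (1 + 8/13z)y_n
  ⇒ R(z) = (1 + 8/13z)/(1 − 5/13z).

Need |R(x)|<1, x<0.
x=-1.78: |R|=0.0566
R=−1: 1+8/13x = −1+5/13x ⇒ -3/13x=2 ⇒ x=2/(-3/13)=-8.6667
Confirm numerically:
  x=-8.335: |R|=0.98180 <1
  x=-6.260: |R|=0.83702 <1
  x=-4.441: |R|=0.63991 <1
  x=-3.755: |R|=0.53627 <1
  x=-9.175: |R|=1.02590 >1
  x=-9.126: |R|=1.02350 >1
Interval (-8.6667, 0).

z* = -8.6667.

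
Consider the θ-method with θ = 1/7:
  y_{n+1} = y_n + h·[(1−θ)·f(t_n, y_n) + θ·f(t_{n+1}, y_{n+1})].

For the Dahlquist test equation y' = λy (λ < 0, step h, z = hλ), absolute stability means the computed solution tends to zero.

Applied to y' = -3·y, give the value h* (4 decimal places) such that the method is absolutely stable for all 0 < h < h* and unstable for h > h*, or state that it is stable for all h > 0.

(-2.8000,0); λ=-3 ⇒ h* = (14/5)/3 = 0.9333.

With y'=λy (z=hλ):
  y_{n+1} = y_n + z·[6/7·y_n + 1/7·y_{n+1}] ⇒ (1 − 1/7z)y_{n+1} = (1 + 6/7z)y_n
  so R(z) = (1 + 6/7z)/(1 − 1/7z).

Boundary: |R(x)|=1, x<0.
x=-1.37: |R|=0.1458
R=−1: 1+6/7x = −1+1/7x ⇒ -5/7x=2 ⇒ x=2/(-5/7)=-2.8000
Confirm numerically:
  x=-2.652: |R|=0.92333 <1
  x=-2.027: |R|=0.57184 <1
  x=-1.772: |R|=0.41404 <1
  x=-1.532: |R|=0.25692 <1
  x=-3.234: |R|=1.21204 >1
  x=-3.195: |R|=1.19372 >1
  x=-2.978: |R|=1.08920 >1
Interval (-2.8000, 0).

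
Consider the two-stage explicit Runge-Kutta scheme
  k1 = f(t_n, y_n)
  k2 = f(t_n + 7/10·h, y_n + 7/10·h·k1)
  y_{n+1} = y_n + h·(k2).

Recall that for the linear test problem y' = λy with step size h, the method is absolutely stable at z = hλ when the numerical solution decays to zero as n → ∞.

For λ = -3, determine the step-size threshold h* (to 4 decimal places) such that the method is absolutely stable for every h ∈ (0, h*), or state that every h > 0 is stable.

(-1.4286,0); λ=-3 ⇒ h* = (10/7)/3 = 0.4762.

On y'=λy, z=hλ:
  k1=λy_n ⇒ h·k1=z·y_n;  k2=λ(1+7/10z)y_n ⇒ h·k2=z(1+7/10z)y_n
  y_{n+1}/y_n = 1 + z(1+7/10z) = 1 + z + 7/10z²
  Hence R(z) = 1 + z + 7/10z².

Need |R(x)|<1, x<0.
x=-0.35: |R|=0.7358
R=1: x+7/10x²=0 ⇒ x=−10/7=-1.4286; min R=1−1/(4·7/10)=0.6429>−1
Confirm numerically:
  x=-1.040: |R|=0.71712 <1
  x=-0.720: |R|=0.64288 <1
  x=-0.618: |R|=0.64935 <1
  x=-1.997: |R|=1.79461 >1
  x=-1.867: |R|=1.57298 >1
  x=-1.801: |R|=1.46952 >1
Interval (-1.4286, 0).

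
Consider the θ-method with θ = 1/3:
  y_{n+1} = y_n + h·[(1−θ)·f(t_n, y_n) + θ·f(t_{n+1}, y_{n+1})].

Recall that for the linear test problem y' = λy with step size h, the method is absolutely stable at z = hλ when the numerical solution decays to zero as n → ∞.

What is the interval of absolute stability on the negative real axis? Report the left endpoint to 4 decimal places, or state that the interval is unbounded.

With y'=λy (z=hλ):
  y_{n+1} = y_n + z·[2/3·y_n + 1/3·y_{n+1}] ⇒ (1 − 1/3z)y_{n+1} = (1 + 2/3z)y_n
  ⇒ R(z) = (1 + 2/3z)/(1 − 1/3z).

Solve |R(x)|<1 on ℝ⁻.
x=-0.57: |R|=0.5210
R=−1: 1+2/3x = −1+1/3x ⇒ -1/3x=2 ⇒ x=2/(-1/3)=-6.0000
Confirm numerically:
  x=-4.871: |R|=0.85656 <1
  x=-4.318: |R|=0.77016 <1
  x=-3.039: |R|=0.50969 <1
  x=-6.578: |R|=1.06035 >1
  x=-6.171: |R|=1.01865 >1
  x=-6.098: |R|=1.01077 >1
Stable set (-6.0000, 0).

(-6.0000, 0).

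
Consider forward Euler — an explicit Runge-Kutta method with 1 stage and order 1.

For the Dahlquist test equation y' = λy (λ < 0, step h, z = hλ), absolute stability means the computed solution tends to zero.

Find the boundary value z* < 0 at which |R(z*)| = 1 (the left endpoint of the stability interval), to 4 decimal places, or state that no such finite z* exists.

With y'=λy (z=hλ):
  order 1, 1-stage ⇒ R(z)=1+z
  (e.g. R(-0.41)=0.59000, |R|=0.59000)

Boundary: |R(x)|=1, x<0.
x=-0.41: |R|=0.5900
|R(-1.36)|=0.3600 |R(-1.26)|=0.2600 |R(-0.68)|=0.3200
Bisect:
  x_lo=-2.7329 |R|=1.7329  x_hi=-0.3405 |R|=0.6595
  mid=-1.53666 |R|=0.53666 →hi
  mid=-2.13476 |R|=1.13476 →lo
  mid=-1.83571 |R|=0.83571 →hi
  mid=-1.98523 |R|=0.98523 →hi
  mid=-2.06000 |R|=1.06000 →lo
  mid=-2.02262 |R|=1.02262 →lo
  mid=-2.00392 |R|=1.00392 →lo
  mid=-1.99458 |R|=0.99458 →hi
  ...
  [-2.00013,-1.99998] ⇒ x*=-2.0000
Stable set (-2.0000, 0).

left endpoint -2.0000.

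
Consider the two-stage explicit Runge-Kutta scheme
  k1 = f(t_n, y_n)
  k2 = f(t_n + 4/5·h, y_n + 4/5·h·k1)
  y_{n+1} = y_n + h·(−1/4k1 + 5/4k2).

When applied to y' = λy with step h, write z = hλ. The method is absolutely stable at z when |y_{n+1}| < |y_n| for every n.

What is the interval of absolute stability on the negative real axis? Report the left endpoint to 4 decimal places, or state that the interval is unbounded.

z∈(-1.0000,0).

Test eqn y'=λy, z=hλ:
  k1=λy_n ⇒ h·k1=z·y_n;  k2=λ(1+4/5z)y_n ⇒ h·k2=z(1+4/5z)y_n
  y_{n+1}/y_n = 1 − 1/4z + 5/4z(1+4/5z) = 1 + z + z²
  R(z) = 1 + z + z².

Find x<0 with |R(x)|<1.
x=-0.97: |R|=0.9709
R=1: x+1x²=0 ⇒ x=−1=-1.0000; min R=1−1/(4·1)=0.7500>−1
Confirm numerically:
  x=-0.821: |R|=0.85304 <1
  x=-0.784: |R|=0.83066 <1
  x=-0.594: |R|=0.75884 <1
  x=-1.567: |R|=1.88849 >1
  x=-1.242: |R|=1.30056 >1
  x=-1.150: |R|=1.17250 >1
Stable set (-1.0000, 0).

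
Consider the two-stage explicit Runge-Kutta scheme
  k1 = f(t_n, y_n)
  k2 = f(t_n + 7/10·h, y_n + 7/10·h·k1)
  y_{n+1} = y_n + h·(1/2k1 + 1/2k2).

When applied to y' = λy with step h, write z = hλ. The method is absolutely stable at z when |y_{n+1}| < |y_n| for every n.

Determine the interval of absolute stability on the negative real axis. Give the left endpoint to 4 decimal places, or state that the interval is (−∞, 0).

(-2.8571, 0).

On y'=λy, z=hλ:
  k1=λy_n ⇒ h·k1=z·y_n;  k2=λ(1+7/10z)y_n ⇒ h·k2=z(1+7/10z)y_n
  y_{n+1}/y_n = 1 + 1/2z + 1/2z(1+7/10z) = 1 + z + 7/20z²
  so R(z) = 1 + z + 7/20z².

Solve |R(x)|<1 on ℝ⁻.
x=-1.3: |R|=0.2915
R=1: x+7/20x²=0 ⇒ x=−20/7=-2.8571; min R=1−1/(4·7/20)=0.2857>−1
Confirm numerically:
  x=-2.734: |R|=0.88216 <1
  x=-2.192: |R|=0.48970 <1
  x=-1.689: |R|=0.30945 <1
  x=-1.232: |R|=0.29924 <1
  x=-3.447: |R|=1.71163 >1
  x=-3.169: |R|=1.34590 >1
  x=-3.140: |R|=1.31086 >1
So |R|<1 on (-2.8571, 0).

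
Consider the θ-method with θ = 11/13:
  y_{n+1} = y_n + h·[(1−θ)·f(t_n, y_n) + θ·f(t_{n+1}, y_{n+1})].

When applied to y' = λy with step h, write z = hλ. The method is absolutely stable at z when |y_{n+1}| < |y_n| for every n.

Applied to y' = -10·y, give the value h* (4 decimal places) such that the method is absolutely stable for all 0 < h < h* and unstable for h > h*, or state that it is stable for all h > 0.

(−∞, 0) — no finite endpoint. Any h>0 works for λ=-10.

With y'=λy (z=hλ):
  y_{n+1} = y_n + z·[2/13·y_n + 11/13·y_{n+1}] ⇒ (1 − 11/13z)y_{n+1} = (1 + 2/13z)y_n
  Hence R(z) = (1 + 2/13z)/(1 − 11/13z).

Find x<0 with |R(x)|<1.
x=-1.44: |R|=0.3509
x=-2: |R|=0.2571
x=-10: |R|=0.0569
x=-100: |R|=0.1680
θ=11/13≥1/2 ⇒ |1+2/13x|<|1−11/13x| ∀x<0 ⇒ stable on all of ℝ⁻.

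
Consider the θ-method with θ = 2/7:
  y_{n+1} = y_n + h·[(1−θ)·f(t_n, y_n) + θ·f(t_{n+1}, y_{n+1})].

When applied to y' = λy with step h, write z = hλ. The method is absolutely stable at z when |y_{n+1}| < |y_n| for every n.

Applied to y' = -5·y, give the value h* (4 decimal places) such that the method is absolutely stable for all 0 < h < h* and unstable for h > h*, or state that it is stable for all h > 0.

With y'=λy (z=hλ):
  y_{n+1} = y_n + z·[5/7·y_n + 2/7·y_{n+1}] ⇒ (1 − 2/7z)y_{n+1} = (1 + 5/7z)y_n
  ⇒ R(z) = (1 + 5/7z)/(1 − 2/7z).

Boundary: |R(x)|=1, x<0.
x=-0.58: |R|=0.5025
R=−1: 1+5/7x = −1+2/7x ⇒ -3/7x=2 ⇒ x=2/(-3/7)=-4.6667
Confirm numerically:
  x=-4.591: |R|=0.98597 <1
  x=-4.045: |R|=0.87641 <1
  x=-3.084: |R|=0.63943 <1
  x=-2.522: |R|=0.46579 <1
  x=-5.208: |R|=1.09325 >1
  x=-5.140: |R|=1.08218 >1
So |R|<1 on (-4.6667, 0).

(-4.6667,0); λ=-5 ⇒ h* = (14/3)/5 = 0.9333.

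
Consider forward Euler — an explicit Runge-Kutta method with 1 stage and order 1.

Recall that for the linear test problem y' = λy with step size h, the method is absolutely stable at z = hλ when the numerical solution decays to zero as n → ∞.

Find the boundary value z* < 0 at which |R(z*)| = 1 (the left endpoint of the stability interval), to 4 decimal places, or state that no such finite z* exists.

With y'=λy (z=hλ):
  order 1, 1-stage ⇒ R(z)=1+z
  (e.g. R(-0.83)=0.17000, |R|=0.17000)

Solve |R(x)|<1 on ℝ⁻.
x=-0.83: |R|=0.1700
|R(-1.78)|=0.7800 |R(-1.3)|=0.3000
Bisect:
  x_lo=-2.5623 |R|=1.5623  x_hi=-0.1912 |R|=0.8088
  mid=-1.37672 |R|=0.37672 →hi
  mid=-1.96949 |R|=0.96949 →hi
  mid=-2.26587 |R|=1.26587 →lo
  mid=-2.11768 |R|=1.11768 →lo
  mid=-2.04358 |R|=1.04358 →lo
  mid=-2.00653 |R|=1.00653 →lo
  mid=-1.98801 |R|=0.98801 →hi
  ...
  [-2.00002,-1.99988] ⇒ x*=-2.0000
Interval (-2.0000, 0).

left endpoint -2.0000.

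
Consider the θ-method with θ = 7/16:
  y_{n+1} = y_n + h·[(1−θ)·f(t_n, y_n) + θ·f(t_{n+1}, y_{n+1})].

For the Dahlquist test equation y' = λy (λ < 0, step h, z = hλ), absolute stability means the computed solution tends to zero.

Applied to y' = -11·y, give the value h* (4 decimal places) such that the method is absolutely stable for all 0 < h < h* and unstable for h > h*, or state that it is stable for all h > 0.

(-16.0000,0); λ=-11 ⇒ h* = (16)/11 = 1.4545.

With y'=λy (z=hλ):
  y_{n+1} = y_n + z·[9/16·y_n + 7/16·y_{n+1}] ⇒ (1 − 7/16z)y_{n+1} = (1 + 9/16z)y_n
  R(z) = (1 + 9/16z)/(1 − 7/16z).

Find x<0 with |R(x)|<1.
x=-1.13: |R|=0.2438
R=−1: 1+9/16x = −1+7/16x ⇒ -1/8x=2 ⇒ x=2/(-1/8)=-16.0000
Confirm numerically:
  x=-13.705: |R|=0.95899 <1
  x=-9.884: |R|=0.85641 <1
  x=-9.067: |R|=0.82552 <1
  x=-7.952: |R|=0.77540 <1
  x=-16.297: |R|=1.00457 >1
  x=-16.063: |R|=1.00098 >1
  x=-16.061: |R|=1.00095 >1
Stable set (-16.0000, 0).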